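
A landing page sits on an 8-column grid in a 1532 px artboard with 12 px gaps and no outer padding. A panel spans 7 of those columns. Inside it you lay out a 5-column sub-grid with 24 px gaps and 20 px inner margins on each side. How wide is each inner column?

8c + 7·12 = 1532 → 8c = 1448 → c = 181 px.
7 columns plus 6 gaps: 1267 + 72 = 1339 px.
Inner content = 1339 − 2·20 = 1299 px.
Subtracting 4 gaps of 24 leaves 1203 for 5 columns, so d = 240.6 px.

240.6 px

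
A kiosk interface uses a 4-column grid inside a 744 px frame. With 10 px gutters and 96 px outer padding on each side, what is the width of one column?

Content width = 744 − 2·96 = 552 px.
552 − 3·10 = 522; ÷4 gives c = 130.5 px.

130.5 px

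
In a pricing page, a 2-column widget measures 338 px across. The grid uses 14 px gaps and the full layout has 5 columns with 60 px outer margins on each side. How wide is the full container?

986 px

2 columns + 1 gap: 2c + 1·14 = 338.
2c = 338 − 14 = 324, so c = 162 px.
Adding margins, columns and gutters: 120 + 810 + 56 = 986 px.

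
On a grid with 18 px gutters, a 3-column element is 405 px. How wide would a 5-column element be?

3c + 2·18 = 405 → 3c = 369 → c = 123 px.
5 columns plus 4 gutters: 615 + 72 = 687 px.

687 px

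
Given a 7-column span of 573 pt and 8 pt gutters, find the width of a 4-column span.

573 − 6·8 = 525; ÷7 gives c = 75 pt.
Span of 4: 4·75 + 3·8 = 300 + 24 = 324 pt.

324 pt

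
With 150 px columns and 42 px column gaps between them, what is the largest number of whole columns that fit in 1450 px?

7 columns: 7·150 + 6·42 = 1302 px ≤ 1450.
8 columns: 1494 px > 1450. So 7.

7 columns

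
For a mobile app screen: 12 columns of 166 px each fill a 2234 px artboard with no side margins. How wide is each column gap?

22 px

12·166 + 11g = 2234 → 11g = 242 → g = 22 px.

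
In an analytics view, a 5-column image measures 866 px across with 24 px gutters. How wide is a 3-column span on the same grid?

510 px

5c + 4·24 = 866 → 5c = 770 → c = 154 px.
Span of 3: 3·154 + 2·24 = 462 + 48 = 510 px.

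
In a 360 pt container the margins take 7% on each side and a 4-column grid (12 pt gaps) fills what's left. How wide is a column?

68.4 pt

Each margin = 7% of 360 = 25.2 pt; content = 360 − 2·25.2 = 309.6 pt.
309.6 − 3·12 = 273.6; ÷4 gives c = 68.4 pt.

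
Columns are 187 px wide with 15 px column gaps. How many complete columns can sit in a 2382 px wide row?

11 columns: 11·187 + 10·15 = 2207 px ≤ 2382.
12 columns: 2409 px > 2382. So 11.

11 columns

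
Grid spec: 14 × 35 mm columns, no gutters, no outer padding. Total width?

Layout = 14·35 = 490 = 490 mm.

490 mm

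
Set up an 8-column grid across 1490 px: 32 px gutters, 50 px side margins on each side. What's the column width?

Subtract both margins: 1490 − 2·50 = 1390 px.
8c + 7·32 = 1390 → 8c = 1166 → c = 145.75 px.

145.75 px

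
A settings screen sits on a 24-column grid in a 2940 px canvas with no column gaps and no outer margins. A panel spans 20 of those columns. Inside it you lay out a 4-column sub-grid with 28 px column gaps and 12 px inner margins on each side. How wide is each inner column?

585.5 px

2940 / 24 = 122.5 px per column.
With no column gaps, 20 columns span 20·122.5 = 2450 px.
Inner content = 2450 − 2·12 = 2426 px.
4 columns + 3 column gaps: 4d + 3·28 = 2426.
4d = 2426 − 84 = 2342, so d = 585.5 px.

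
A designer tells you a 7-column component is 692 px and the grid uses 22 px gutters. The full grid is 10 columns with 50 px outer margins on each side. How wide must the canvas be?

1098 px

692 − 6·22 = 560; ÷7 gives c = 80 px.
Adding margins, columns and gutters: 100 + 800 + 198 = 1098 px.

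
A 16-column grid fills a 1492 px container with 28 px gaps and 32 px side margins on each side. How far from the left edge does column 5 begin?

Content = 1492 − 2·32 = 1428 px.
16c + 15·28 = 1428 → 16c = 1008 → c = 63 px.
Column 5 starts at margin + 4·(column + gutter) = 32 + 4·91 = 396 px.

396 px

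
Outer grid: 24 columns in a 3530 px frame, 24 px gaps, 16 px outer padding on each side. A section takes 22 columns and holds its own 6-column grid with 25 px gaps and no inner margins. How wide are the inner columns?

513.25 px

Take off 32 px of margins, leaving 3498 px.
24c + 23·24 = 3498 → 24c = 2946 → c = 122.75 px.
22-column span = 22·122.75 + 21·24 = 3204.5 px.
6 columns + 5 gaps: 6d + 5·25 = 3204.5.
6d = 3204.5 − 125 = 3079.5, so d = 513.25 px.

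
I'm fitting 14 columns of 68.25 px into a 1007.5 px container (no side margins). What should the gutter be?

4 px

Columns use 955.5 px, leaving 52 px across 13 gutters = 4 px each.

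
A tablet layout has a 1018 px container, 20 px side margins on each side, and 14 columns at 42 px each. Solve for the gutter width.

Subtract both margins: 1018 − 2·20 = 978 px.
14·42 + 13g = 978 → 13g = 390 → g = 30 px.

30 px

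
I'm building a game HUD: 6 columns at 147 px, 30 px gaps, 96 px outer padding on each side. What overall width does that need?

1224 px

Adding margins, columns and gutters: 192 + 882 + 150 = 1224 px.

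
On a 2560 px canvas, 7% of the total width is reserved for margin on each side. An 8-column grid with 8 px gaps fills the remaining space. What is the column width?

268.2 px

Margins: 7% × 2560 = 179.2 px each, so content = 2560 − 358.4 = 2201.6 px.
8c + 7·8 = 2201.6 → 8c = 2145.6 → c = 268.2 px.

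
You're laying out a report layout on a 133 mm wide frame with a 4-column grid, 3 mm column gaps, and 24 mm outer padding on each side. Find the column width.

19 mm

Content width = 133 − 2·24 = 85 mm.
4 columns + 3 column gaps: 4c + 3·3 = 85.
4c = 85 − 9 = 76, so c = 19 mm.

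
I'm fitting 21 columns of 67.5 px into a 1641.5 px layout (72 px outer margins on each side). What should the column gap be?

4 px

Content width = 1641.5 − 2·72 = 1497.5 px.
21·67.5 + 20g = 1497.5 → 20g = 80 → g = 4 px.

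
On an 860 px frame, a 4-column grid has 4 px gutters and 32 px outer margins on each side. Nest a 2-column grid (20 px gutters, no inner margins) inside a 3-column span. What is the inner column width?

Take off 64 px of margins, leaving 796 px.
Subtracting 3 gutters of 4 leaves 784 for 4 columns, so c = 196 px.
Span of 3: 3·196 + 2·4 = 588 + 8 = 596 px.
2d + 1·20 = 596 → 2d = 576 → d = 288 px.

288 px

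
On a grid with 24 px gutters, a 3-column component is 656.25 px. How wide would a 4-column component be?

883 px

3 columns + 2 gutters: 3c + 2·24 = 656.25.
3c = 656.25 − 48 = 608.25, so c = 202.75 px.
4 columns plus 3 gutters: 811 + 72 = 883 px.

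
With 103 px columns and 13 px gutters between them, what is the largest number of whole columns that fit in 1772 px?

15 columns: 15·103 + 14·13 = 1727 px ≤ 1772.
16 columns: 1843 px > 1772. So 15.

15 columns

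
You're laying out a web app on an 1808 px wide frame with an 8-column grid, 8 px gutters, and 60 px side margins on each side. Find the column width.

204 px

Take off 120 px of margins, leaving 1688 px.
1688 − 7·8 = 1632; ÷8 gives c = 204 px.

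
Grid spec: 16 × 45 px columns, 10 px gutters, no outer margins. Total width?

Total width: 16·45 + 15·10 = 870 px.

870 px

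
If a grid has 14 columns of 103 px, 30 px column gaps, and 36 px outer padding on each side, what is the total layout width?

Layout = 2·36 + 14·103 + 13·30 = 72 + 1442 + 390 = 1904 px.

1904 px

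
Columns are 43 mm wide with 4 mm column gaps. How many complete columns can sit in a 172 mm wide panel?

3 columns

Each extra column adds 43 + 4 = 47 mm.
(172 + 4) / 47 = 3.74, so 3 columns fit.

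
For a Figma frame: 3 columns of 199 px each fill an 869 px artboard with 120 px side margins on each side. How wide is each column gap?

Inside the margins: 869 − 240 = 629 px.
3·199 + 2g = 629 → 2g = 32 → g = 16 px.

16 px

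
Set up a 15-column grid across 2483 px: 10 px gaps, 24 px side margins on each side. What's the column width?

Content width = 2483 − 2·24 = 2435 px.
15c + 14·10 = 2435 → 15c = 2295 → c = 153 px.

153 px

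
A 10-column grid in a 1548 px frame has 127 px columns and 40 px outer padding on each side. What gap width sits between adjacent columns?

22 px

Content width = 1548 − 2·40 = 1468 px.
10 columns take 10·127 = 1270 px; remaining 198 splits into 9 gaps.
g = 198 / 9 = 22 px.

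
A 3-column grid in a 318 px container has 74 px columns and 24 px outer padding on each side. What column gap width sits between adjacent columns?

Inside the margins: 318 − 48 = 270 px.
3·74 + 2g = 270 → 2g = 48 → g = 24 px.

24 px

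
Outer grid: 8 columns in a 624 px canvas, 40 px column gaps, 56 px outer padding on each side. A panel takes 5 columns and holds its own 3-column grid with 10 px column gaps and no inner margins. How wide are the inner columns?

Inside the margins: 624 − 112 = 512 px.
512 − 7·40 = 232; ÷8 gives c = 29 px.
Span of 5: 5·29 + 4·40 = 145 + 160 = 305 px.
3d + 2·10 = 305 → 3d = 285 → d = 95 px.

95 px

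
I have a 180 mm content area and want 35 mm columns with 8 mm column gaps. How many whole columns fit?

4 columns: 4·35 + 3·8 = 164 mm ≤ 180.
5 columns: 207 mm > 180. So 4.

4 columns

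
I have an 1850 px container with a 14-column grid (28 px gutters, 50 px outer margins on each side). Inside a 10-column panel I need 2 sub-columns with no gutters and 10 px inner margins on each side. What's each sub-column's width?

611 px

Subtract both margins: 1850 − 2·50 = 1750 px.
Subtracting 13 gutters of 28 leaves 1386 for 14 columns, so c = 99 px.
Span of 10: 10·99 + 9·28 = 990 + 252 = 1242 px.
Inner content = 1242 − 2·10 = 1222 px.
1222 / 2 = 611 px per column.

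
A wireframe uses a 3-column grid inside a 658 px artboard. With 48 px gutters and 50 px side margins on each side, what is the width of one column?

154 px

Inside the margins: 658 − 100 = 558 px.
3 columns + 2 gutters: 3c + 2·48 = 558.
3c = 558 − 96 = 462, so c = 154 px.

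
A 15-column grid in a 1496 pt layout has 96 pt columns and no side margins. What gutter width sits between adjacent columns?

15·96 + 14g = 1496 → 14g = 56 → g = 4 pt.

4 pt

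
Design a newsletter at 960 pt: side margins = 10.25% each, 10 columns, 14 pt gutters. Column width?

Margins: 10.25% × 960 = 98.4 pt each, so content = 960 − 196.8 = 763.2 pt.
763.2 − 9·14 = 637.2; ÷10 gives c = 63.72 pt.

63.72 pt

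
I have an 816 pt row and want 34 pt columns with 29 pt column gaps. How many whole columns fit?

13 columns

k columns need k·34 + (k−1)·29 = k·63 − 29.
k·63 − 29 ≤ 816 → k ≤ 845 / 63 ≈ 13.41, so k = 13.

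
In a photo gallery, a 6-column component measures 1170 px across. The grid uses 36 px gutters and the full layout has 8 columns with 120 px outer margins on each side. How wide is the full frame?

6 columns + 5 gutters: 6c + 5·36 = 1170.
6c = 1170 − 180 = 990, so c = 165 px.
Adding margins, columns and gutters: 240 + 1320 + 252 = 1812 px.

1812 px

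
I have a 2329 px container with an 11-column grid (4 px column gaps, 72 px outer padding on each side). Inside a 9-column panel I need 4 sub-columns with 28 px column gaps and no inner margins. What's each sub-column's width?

Subtract both margins: 2329 − 2·72 = 2185 px.
2185 − 10·4 = 2145; ÷11 gives c = 195 px.
9-column span = 9·195 + 8·4 = 1787 px.
Subtracting 3 column gaps of 28 leaves 1703 for 4 columns, so d = 425.75 px.

425.75 px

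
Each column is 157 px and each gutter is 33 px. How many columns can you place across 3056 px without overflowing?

16 columns

k columns need k·157 + (k−1)·33 = k·190 − 33.
k·190 − 33 ≤ 3056 → k ≤ 3089 / 190 ≈ 16.26, so k = 16.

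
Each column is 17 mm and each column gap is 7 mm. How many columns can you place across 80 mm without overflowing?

Each extra column adds 17 + 7 = 24 mm.
(80 + 7) / 24 = 3.62, so 3 columns fit.

3 columns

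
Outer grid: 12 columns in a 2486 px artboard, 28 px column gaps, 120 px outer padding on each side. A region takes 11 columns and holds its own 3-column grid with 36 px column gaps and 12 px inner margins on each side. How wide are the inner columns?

Outer content = 2486 − 2·120 = 2246 px.
12 columns + 11 column gaps: 12c + 11·28 = 2246.
12c = 2246 − 308 = 1938, so c = 161.5 px.
11 columns plus 10 column gaps: 1776.5 + 280 = 2056.5 px.
Inner content = 2056.5 − 2·12 = 2032.5 px.
3d + 2·36 = 2032.5 → 3d = 1960.5 → d = 653.5 px.

653.5 px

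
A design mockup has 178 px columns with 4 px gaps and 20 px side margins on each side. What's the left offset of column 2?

202 px

Each column+gutter stride is 182 px; 1 of them past the 20 px margin is 20 + 182 = 202 px.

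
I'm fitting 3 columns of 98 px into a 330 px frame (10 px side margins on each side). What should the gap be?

8 px

Take off 20 px of margins, leaving 310 px.
3 columns take 3·98 = 294 px; remaining 16 splits into 2 gaps.
g = 16 / 2 = 8 px.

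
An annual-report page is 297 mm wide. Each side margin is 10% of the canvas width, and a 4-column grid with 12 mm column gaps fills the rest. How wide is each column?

Each margin = 10% of 297 = 29.7 mm; content = 297 − 2·29.7 = 237.6 mm.
4 columns + 3 column gaps: 4c + 3·12 = 237.6.
4c = 237.6 − 36 = 201.6, so c = 50.4 mm.

50.4 mm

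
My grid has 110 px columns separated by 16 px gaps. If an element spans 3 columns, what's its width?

362 px

3-column span = 3·110 + 2·16 = 362 px.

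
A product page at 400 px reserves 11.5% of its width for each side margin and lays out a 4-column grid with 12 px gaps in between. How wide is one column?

68 px

Margins: 11.5% × 400 = 46 px each, so content = 400 − 92 = 308 px.
308 − 3·12 = 272; ÷4 gives c = 68 px.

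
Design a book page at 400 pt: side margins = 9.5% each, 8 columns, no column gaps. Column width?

40.5 pt

Margins: 9.5% × 400 = 38 pt each, so content = 400 − 76 = 324 pt.
8c = 324 → c = 40.5 pt.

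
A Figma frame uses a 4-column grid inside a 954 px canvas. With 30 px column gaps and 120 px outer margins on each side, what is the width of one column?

Inside the margins: 954 − 240 = 714 px.
714 − 3·30 = 624; ÷4 gives c = 156 px.

156 px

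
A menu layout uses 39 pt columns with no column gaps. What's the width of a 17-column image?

663 pt

With no column gaps, 17 columns span 17·39 = 663 pt.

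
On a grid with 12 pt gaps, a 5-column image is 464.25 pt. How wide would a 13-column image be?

1226.25 pt

5 columns + 4 gaps: 5c + 4·12 = 464.25.
5c = 464.25 − 48 = 416.25, so c = 83.25 pt.
Span of 13: 13·83.25 + 12·12 = 1082.25 + 144 = 1226.25 pt.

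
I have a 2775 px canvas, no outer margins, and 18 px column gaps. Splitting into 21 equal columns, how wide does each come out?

115 px

21c + 20·18 = 2775 → 21c = 2415 → c = 115 px.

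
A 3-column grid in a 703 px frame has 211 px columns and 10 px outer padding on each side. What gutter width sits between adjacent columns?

25 px

Subtract both margins: 703 − 2·10 = 683 px.
3 columns take 3·211 = 633 px; remaining 50 splits into 2 gutters.
g = 50 / 2 = 25 px.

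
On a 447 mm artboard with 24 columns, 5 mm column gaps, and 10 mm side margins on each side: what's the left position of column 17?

298 mm

Content = 447 − 2·10 = 427 mm.
24 columns + 23 column gaps: 24c + 23·5 = 427.
24c = 427 − 115 = 312, so c = 13 mm.
Before column 17: the margin + 16 columns + 16 column gaps.
Offset = 10 + 16·(13 + 5) = 10 + 288 = 298 mm.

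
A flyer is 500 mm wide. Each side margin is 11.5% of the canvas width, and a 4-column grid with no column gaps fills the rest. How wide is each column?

96.25 mm

Each margin = 11.5% of 500 = 57.5 mm; content = 500 − 2·57.5 = 385 mm.
4c = 385 → c = 96.25 mm.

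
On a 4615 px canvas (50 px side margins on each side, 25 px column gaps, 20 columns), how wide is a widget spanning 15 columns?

3380 px

Take off 100 px of margins, leaving 4515 px.
Subtracting 19 column gaps of 25 leaves 4040 for 20 columns, so c = 202 px.
15-column span = 15·202 + 14·25 = 3380 px.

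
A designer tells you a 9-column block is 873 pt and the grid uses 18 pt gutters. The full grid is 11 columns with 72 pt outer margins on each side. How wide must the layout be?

9 columns + 8 gutters: 9c + 8·18 = 873.
9c = 873 − 144 = 729, so c = 81 pt.
Total width: 2·72 + 11·81 + 10·18 = 1215 pt.

1215 pt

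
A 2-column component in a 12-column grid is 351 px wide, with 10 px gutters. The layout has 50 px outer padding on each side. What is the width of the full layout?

2256 px

Subtracting 1 gutter of 10 leaves 341 for 2 columns, so c = 170.5 px.
Adding margins, columns and gutters: 100 + 2046 + 110 = 2256 px.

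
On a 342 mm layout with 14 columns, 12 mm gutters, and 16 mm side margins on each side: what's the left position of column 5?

108 mm

Take off 32 mm of margins, leaving 310 mm.
14 columns + 13 gutters: 14c + 13·12 = 310.
14c = 310 − 156 = 154, so c = 11 mm.
Before column 5: the margin + 4 columns + 4 gutters.
Offset = 16 + 4·(11 + 12) = 16 + 92 = 108 mm.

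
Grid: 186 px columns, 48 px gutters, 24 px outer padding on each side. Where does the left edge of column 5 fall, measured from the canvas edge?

960 px

Before column 5: the margin + 4 columns + 4 gutters.
Offset = 24 + 4·(186 + 48) = 24 + 936 = 960 px.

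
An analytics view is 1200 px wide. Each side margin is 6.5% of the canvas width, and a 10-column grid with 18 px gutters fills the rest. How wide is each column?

88.2 px

1200 × (1 − 2·6.5%) = 1200 × 87% = 1044 px for the columns.
Subtracting 9 gutters of 18 leaves 882 for 10 columns, so c = 88.2 px.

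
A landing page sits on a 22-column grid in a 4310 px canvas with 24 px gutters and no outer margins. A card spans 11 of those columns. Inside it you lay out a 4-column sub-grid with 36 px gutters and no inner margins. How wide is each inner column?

22 columns + 21 gutters: 22c + 21·24 = 4310.
22c = 4310 − 504 = 3806, so c = 173 px.
11 columns plus 10 gutters: 1903 + 240 = 2143 px.
2143 − 3·36 = 2035; ÷4 gives d = 508.75 px.

508.75 px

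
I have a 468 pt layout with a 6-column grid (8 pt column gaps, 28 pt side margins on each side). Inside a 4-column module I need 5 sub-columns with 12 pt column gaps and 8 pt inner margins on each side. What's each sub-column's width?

41.6 pt

Subtract both margins: 468 − 2·28 = 412 pt.
6c + 5·8 = 412 → 6c = 372 → c = 62 pt.
4-column span = 4·62 + 3·8 = 272 pt.
Inner content = 272 − 2·8 = 256 pt.
5d + 4·12 = 256 → 5d = 208 → d = 41.6 pt.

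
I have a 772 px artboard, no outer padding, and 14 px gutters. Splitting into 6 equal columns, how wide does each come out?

117 px

6 columns + 5 gutters: 6c + 5·14 = 772.
6c = 772 − 70 = 702, so c = 117 px.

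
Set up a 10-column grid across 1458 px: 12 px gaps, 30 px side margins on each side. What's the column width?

Take off 60 px of margins, leaving 1398 px.
10 columns + 9 gaps: 10c + 9·12 = 1398.
10c = 1398 − 108 = 1290, so c = 129 px.

129 px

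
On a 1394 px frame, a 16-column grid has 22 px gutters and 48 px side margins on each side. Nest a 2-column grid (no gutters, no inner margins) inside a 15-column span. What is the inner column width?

Outer content = 1394 − 2·48 = 1298 px.
1298 − 15·22 = 968; ÷16 gives c = 60.5 px.
15-column span = 15·60.5 + 14·22 = 1215.5 px.
With no gutters, each column is 1215.5/2 = 607.75 px.

607.75 px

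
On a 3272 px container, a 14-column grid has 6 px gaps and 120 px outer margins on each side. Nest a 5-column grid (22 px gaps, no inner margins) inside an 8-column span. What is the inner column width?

328.4 px

Inside the margins: 3272 − 240 = 3032 px.
Subtracting 13 gaps of 6 leaves 2954 for 14 columns, so c = 211 px.
Span of 8: 8·211 + 7·6 = 1688 + 42 = 1730 px.
1730 − 4·22 = 1642; ÷5 gives d = 328.4 px.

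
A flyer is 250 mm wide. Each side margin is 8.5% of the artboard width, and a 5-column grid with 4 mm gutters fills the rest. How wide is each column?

38.3 mm

250 × (1 − 2·8.5%) = 250 × 83% = 207.5 mm for the columns.
5 columns + 4 gutters: 5c + 4·4 = 207.5.
5c = 207.5 − 16 = 191.5, so c = 38.3 mm.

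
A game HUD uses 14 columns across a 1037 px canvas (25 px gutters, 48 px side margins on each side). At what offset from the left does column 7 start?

462 px

Content = 1037 − 2·48 = 941 px.
Subtracting 13 gutters of 25 leaves 616 for 14 columns, so c = 44 px.
Before column 7: the margin + 6 columns + 6 gutters.
Offset = 48 + 6·(44 + 25) = 48 + 414 = 462 px.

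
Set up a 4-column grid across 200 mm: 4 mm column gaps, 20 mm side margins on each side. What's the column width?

37 mm

Take off 40 mm of margins, leaving 160 mm.
Subtracting 3 column gaps of 4 leaves 148 for 4 columns, so c = 37 mm.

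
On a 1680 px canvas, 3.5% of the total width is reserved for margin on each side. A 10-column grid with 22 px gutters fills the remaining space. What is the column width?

Each margin = 3.5% of 1680 = 58.8 px; content = 1680 − 2·58.8 = 1562.4 px.
1562.4 − 9·22 = 1364.4; ÷10 gives c = 136.44 px.

136.44 px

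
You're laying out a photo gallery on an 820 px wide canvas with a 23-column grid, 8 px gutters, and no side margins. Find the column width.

28 px

Subtracting 22 gutters of 8 leaves 644 for 23 columns, so c = 28 px.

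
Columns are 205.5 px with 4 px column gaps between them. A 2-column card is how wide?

2 columns plus 1 column gap: 411 + 4 = 415 px.

415 px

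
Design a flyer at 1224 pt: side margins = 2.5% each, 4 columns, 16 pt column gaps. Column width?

Each margin = 2.5% of 1224 = 30.6 pt; content = 1224 − 2·30.6 = 1162.8 pt.
1162.8 − 3·16 = 1114.8; ÷4 gives c = 278.7 pt.

278.7 pt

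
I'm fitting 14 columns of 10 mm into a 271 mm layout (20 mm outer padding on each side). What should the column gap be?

7 mm

Subtract both margins: 271 − 2·20 = 231 mm.
Columns use 140 mm, leaving 91 mm across 13 column gaps = 7 mm each.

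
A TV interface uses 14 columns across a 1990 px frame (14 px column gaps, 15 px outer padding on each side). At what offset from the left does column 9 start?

1143 px

Subtract both margins: 1990 − 2·15 = 1960 px.
14c + 13·14 = 1960 → 14c = 1778 → c = 127 px.
Before column 9: the margin + 8 columns + 8 column gaps.
Offset = 15 + 8·(127 + 14) = 15 + 1128 = 1143 px.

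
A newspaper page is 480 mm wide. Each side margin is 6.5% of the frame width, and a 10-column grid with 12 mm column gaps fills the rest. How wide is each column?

30.96 mm

480 × (1 − 2·6.5%) = 480 × 87% = 417.6 mm for the columns.
Subtracting 9 column gaps of 12 leaves 309.6 for 10 columns, so c = 30.96 mm.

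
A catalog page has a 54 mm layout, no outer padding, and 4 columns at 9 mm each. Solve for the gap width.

6 mm

4 columns take 4·9 = 36 mm; remaining 18 splits into 3 gaps.
g = 18 / 3 = 6 mm.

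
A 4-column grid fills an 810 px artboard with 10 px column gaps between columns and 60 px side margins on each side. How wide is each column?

Subtract both margins: 810 − 2·60 = 690 px.
4c + 3·10 = 690 → 4c = 660 → c = 165 px.

165 px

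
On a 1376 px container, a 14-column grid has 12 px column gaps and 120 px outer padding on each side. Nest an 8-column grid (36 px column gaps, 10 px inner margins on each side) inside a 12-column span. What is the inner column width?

Take off 240 px of margins, leaving 1136 px.
14 columns + 13 column gaps: 14c + 13·12 = 1136.
14c = 1136 − 156 = 980, so c = 70 px.
12 columns plus 11 column gaps: 840 + 132 = 972 px.
Inner content = 972 − 2·10 = 952 px.
8 columns + 7 column gaps: 8d + 7·36 = 952.
8d = 952 − 252 = 700, so d = 87.5 px.

87.5 px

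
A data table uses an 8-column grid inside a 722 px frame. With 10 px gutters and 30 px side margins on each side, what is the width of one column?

Inside the margins: 722 − 60 = 662 px.
8 columns + 7 gutters: 8c + 7·10 = 662.
8c = 662 − 70 = 592, so c = 74 px.

74 px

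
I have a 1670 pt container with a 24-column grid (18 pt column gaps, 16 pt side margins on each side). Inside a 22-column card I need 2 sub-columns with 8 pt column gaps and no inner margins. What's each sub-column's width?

Inside the margins: 1670 − 32 = 1638 pt.
1638 − 23·18 = 1224; ÷24 gives c = 51 pt.
22-column span = 22·51 + 21·18 = 1500 pt.
2d + 1·8 = 1500 → 2d = 1492 → d = 746 pt.

746 pt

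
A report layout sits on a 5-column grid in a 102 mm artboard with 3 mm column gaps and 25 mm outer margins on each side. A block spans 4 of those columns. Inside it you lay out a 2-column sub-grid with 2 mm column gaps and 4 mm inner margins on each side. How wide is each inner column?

15.5 mm

Take off 50 mm of margins, leaving 52 mm.
Subtracting 4 column gaps of 3 leaves 40 for 5 columns, so c = 8 mm.
4 columns plus 3 column gaps: 32 + 9 = 41 mm.
Inner content = 41 − 2·4 = 33 mm.
33 − 1·2 = 31; ÷2 gives d = 15.5 mm.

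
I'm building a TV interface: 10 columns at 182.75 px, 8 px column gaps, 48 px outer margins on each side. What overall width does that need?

Adding margins, columns and gutters: 96 + 1827.5 + 72 = 1995.5 px.

1995.5 px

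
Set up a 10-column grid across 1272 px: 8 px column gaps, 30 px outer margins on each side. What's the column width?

114 px

Take off 60 px of margins, leaving 1212 px.
10 columns + 9 column gaps: 10c + 9·8 = 1212.
10c = 1212 − 72 = 1140, so c = 114 px.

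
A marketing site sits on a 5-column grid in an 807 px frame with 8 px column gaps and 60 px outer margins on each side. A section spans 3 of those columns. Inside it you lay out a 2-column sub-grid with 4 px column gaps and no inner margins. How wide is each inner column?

202.5 px

Inside the margins: 807 − 120 = 687 px.
Subtracting 4 column gaps of 8 leaves 655 for 5 columns, so c = 131 px.
Span of 3: 3·131 + 2·8 = 393 + 16 = 409 px.
2d + 1·4 = 409 → 2d = 405 → d = 202.5 px.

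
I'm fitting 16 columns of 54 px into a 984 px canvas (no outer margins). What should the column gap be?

8 px

16·54 + 15g = 984 → 15g = 120 → g = 8 px.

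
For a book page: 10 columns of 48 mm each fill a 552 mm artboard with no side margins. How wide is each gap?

10 columns take 10·48 = 480 mm; remaining 72 splits into 9 gaps.
g = 72 / 9 = 8 mm.

8 mm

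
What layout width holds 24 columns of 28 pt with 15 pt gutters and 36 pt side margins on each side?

1089 pt

Total width: 2·36 + 24·28 + 23·15 = 1089 pt.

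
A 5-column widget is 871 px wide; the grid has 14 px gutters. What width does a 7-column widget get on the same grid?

Subtracting 4 gutters of 14 leaves 815 for 5 columns, so c = 163 px.
7-column span = 7·163 + 6·14 = 1225 px.

1225 px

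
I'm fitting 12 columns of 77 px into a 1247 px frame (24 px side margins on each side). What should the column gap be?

25 px

Take off 48 px of margins, leaving 1199 px.
12 columns take 12·77 = 924 px; remaining 275 splits into 11 column gaps.
g = 275 / 11 = 25 px.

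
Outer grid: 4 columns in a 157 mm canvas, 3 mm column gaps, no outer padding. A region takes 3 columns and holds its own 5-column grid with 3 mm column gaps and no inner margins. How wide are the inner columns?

21 mm

4 columns + 3 column gaps: 4c + 3·3 = 157.
4c = 157 − 9 = 148, so c = 37 mm.
3-column span = 3·37 + 2·3 = 117 mm.
5d + 4·3 = 117 → 5d = 105 → d = 21 mm.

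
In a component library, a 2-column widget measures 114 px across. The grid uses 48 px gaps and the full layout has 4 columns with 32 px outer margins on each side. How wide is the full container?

2c + 1·48 = 114 → 2c = 66 → c = 33 px.
Adding margins, columns and gutters: 64 + 132 + 144 = 340 px.

340 px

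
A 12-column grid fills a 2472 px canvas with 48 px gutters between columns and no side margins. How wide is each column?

2472 − 11·48 = 1944; ÷12 gives c = 162 px.

162 px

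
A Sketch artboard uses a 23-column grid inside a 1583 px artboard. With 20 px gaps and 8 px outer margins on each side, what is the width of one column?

49 px

Inside the margins: 1583 − 16 = 1567 px.
23 columns + 22 gaps: 23c + 22·20 = 1567.
23c = 1567 − 440 = 1127, so c = 49 px.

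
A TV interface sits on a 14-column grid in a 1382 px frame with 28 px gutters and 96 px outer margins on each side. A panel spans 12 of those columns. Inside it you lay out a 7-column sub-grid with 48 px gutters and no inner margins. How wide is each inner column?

Inside the margins: 1382 − 192 = 1190 px.
Subtracting 13 gutters of 28 leaves 826 for 14 columns, so c = 59 px.
12 columns plus 11 gutters: 708 + 308 = 1016 px.
7d + 6·48 = 1016 → 7d = 728 → d = 104 px.

104 px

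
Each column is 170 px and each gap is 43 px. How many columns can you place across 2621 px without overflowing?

Each extra column adds 170 + 43 = 213 px.
(2621 + 43) / 213 = 12.51, so 12 columns fit.

12 columns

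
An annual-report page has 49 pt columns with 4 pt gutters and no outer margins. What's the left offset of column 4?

159 pt

Each column+gutter stride is 53 pt; with no margin, 3 of them is 159 pt.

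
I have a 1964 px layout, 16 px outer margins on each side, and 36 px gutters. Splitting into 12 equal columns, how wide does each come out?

Content width = 1964 − 2·16 = 1932 px.
Subtracting 11 gutters of 36 leaves 1536 for 12 columns, so c = 128 px.

128 px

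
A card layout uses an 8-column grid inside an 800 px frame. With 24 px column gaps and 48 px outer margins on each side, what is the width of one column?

Subtract both margins: 800 − 2·48 = 704 px.
Subtracting 7 column gaps of 24 leaves 536 for 8 columns, so c = 67 px.

67 px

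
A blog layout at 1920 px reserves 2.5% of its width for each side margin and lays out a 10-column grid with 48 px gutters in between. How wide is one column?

139.2 px

Each margin = 2.5% of 1920 = 48 px; content = 1920 − 2·48 = 1824 px.
1824 − 9·48 = 1392; ÷10 gives c = 139.2 px.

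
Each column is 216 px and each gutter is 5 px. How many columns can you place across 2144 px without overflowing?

Each extra column adds 216 + 5 = 221 px.
(2144 + 5) / 221 = 9.72, so 9 columns fit.

9 columns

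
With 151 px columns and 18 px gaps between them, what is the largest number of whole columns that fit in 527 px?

Each extra column adds 151 + 18 = 169 px.
(527 + 18) / 169 = 3.22, so 3 columns fit.

3 columns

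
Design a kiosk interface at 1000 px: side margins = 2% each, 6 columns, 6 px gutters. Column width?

155 px

Margins: 2% × 1000 = 20 px each, so content = 1000 − 40 = 960 px.
960 − 5·6 = 930; ÷6 gives c = 155 px.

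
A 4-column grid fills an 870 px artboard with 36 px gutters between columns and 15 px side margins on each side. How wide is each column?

183 px

Content width = 870 − 2·15 = 840 px.
Subtracting 3 gutters of 36 leaves 732 for 4 columns, so c = 183 px.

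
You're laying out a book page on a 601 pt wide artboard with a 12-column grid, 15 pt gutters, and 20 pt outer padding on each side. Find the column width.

33 pt

Inside the margins: 601 − 40 = 561 pt.
561 − 11·15 = 396; ÷12 gives c = 33 pt.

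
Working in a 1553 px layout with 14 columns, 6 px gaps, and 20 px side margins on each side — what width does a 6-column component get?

Take off 40 px of margins, leaving 1513 px.
14 columns + 13 gaps: 14c + 13·6 = 1513.
14c = 1513 − 78 = 1435, so c = 102.5 px.
6-column span = 6·102.5 + 5·6 = 645 px.

645 px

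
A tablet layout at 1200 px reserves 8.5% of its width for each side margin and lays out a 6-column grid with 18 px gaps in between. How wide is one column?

Margins: 8.5% × 1200 = 102 px each, so content = 1200 − 204 = 996 px.
996 − 5·18 = 906; ÷6 gives c = 151 px.

151 px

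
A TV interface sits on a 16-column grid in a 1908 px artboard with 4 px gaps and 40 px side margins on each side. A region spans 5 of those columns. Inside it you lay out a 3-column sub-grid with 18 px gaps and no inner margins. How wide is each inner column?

Inside the margins: 1908 − 80 = 1828 px.
Subtracting 15 gaps of 4 leaves 1768 for 16 columns, so c = 110.5 px.
5-column span = 5·110.5 + 4·4 = 568.5 px.
Subtracting 2 gaps of 18 leaves 532.5 for 3 columns, so d = 177.5 px.

177.5 px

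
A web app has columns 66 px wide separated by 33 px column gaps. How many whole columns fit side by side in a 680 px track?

k columns need k·66 + (k−1)·33 = k·99 − 33.
k·99 − 33 ≤ 680 → k ≤ 713 / 99 ≈ 7.20, so k = 7.

7 columns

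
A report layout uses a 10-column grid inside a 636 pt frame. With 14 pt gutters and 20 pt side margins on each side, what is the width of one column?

47 pt

Inside the margins: 636 − 40 = 596 pt.
10 columns + 9 gutters: 10c + 9·14 = 596.
10c = 596 − 126 = 470, so c = 47 pt.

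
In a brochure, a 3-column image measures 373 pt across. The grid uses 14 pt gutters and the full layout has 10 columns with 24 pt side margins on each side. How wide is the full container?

3c + 2·14 = 373 → 3c = 345 → c = 115 pt.
Container = 2·24 + 10·115 + 9·14 = 48 + 1150 + 126 = 1324 pt.

1324 pt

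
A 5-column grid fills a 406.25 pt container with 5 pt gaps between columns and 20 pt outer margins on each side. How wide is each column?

Take off 40 pt of margins, leaving 366.25 pt.
5 columns + 4 gaps: 5c + 4·5 = 366.25.
5c = 366.25 − 20 = 346.25, so c = 69.25 pt.

69.25 pt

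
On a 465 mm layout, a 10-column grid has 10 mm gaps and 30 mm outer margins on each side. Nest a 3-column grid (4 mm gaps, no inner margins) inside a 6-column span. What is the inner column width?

77 mm

Take off 60 mm of margins, leaving 405 mm.
10 columns + 9 gaps: 10c + 9·10 = 405.
10c = 405 − 90 = 315, so c = 31.5 mm.
6 columns plus 5 gaps: 189 + 50 = 239 mm.
3 columns + 2 gaps: 3d + 2·4 = 239.
3d = 239 − 8 = 231, so d = 77 mm.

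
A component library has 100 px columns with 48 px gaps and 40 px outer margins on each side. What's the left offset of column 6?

Column 6 starts at margin + 5·(column + gutter) = 40 + 5·148 = 780 px.

780 px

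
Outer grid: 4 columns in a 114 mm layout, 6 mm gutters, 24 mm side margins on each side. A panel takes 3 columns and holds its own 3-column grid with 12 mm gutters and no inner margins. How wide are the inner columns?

Outer content = 114 − 2·24 = 66 mm.
Subtracting 3 gutters of 6 leaves 48 for 4 columns, so c = 12 mm.
Span of 3: 3·12 + 2·6 = 36 + 12 = 48 mm.
Subtracting 2 gutters of 12 leaves 24 for 3 columns, so d = 8 mm.

8 mm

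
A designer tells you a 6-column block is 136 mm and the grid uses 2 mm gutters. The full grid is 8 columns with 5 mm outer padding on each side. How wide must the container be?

Subtracting 5 gutters of 2 leaves 126 for 6 columns, so c = 21 mm.
Total width: 2·5 + 8·21 + 7·2 = 192 mm.

192 mm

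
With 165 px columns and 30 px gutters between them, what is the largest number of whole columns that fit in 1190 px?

6 columns

k columns need k·165 + (k−1)·30 = k·195 − 30.
k·195 − 30 ≤ 1190 → k ≤ 1220 / 195 ≈ 6.26, so k = 6.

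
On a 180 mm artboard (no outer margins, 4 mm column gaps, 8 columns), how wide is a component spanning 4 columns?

Subtracting 7 column gaps of 4 leaves 152 for 8 columns, so c = 19 mm.
4-column span = 4·19 + 3·4 = 88 mm.

88 mm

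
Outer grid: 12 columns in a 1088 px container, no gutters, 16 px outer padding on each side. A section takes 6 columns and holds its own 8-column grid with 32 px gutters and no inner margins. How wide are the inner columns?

Inside the margins: 1088 − 32 = 1056 px.
1056 / 12 = 88 px per column.
6-column span = 6·88 = 528 px.
Subtracting 7 gutters of 32 leaves 304 for 8 columns, so d = 38 px.

38 px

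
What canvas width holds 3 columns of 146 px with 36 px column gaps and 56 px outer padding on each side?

622 px

Adding margins, columns and gutters: 112 + 438 + 72 = 622 px.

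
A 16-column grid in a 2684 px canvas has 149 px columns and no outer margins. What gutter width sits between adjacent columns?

20 px

16 columns take 16·149 = 2384 px; remaining 300 splits into 15 gutters.
g = 300 / 15 = 20 px.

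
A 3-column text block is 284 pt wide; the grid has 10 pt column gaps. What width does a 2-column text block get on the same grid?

284 − 2·10 = 264; ÷3 gives c = 88 pt.
2-column span = 2·88 + 1·10 = 186 pt.

186 pt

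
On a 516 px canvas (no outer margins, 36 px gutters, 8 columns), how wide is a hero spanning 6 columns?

378 px

516 − 7·36 = 264; ÷8 gives c = 33 px.
6 columns plus 5 gutters: 198 + 180 = 378 px.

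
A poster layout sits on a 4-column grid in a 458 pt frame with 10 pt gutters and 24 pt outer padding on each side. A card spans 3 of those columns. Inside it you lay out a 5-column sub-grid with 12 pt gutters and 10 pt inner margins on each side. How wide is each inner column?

47.4 pt

Outer content = 458 − 2·24 = 410 pt.
410 − 3·10 = 380; ÷4 gives c = 95 pt.
3-column span = 3·95 + 2·10 = 305 pt.
Inner content = 305 − 2·10 = 285 pt.
285 − 4·12 = 237; ÷5 gives d = 47.4 pt.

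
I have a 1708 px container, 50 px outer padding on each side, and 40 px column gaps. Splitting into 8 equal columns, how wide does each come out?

Take off 100 px of margins, leaving 1608 px.
Subtracting 7 column gaps of 40 leaves 1328 for 8 columns, so c = 166 px.

166 px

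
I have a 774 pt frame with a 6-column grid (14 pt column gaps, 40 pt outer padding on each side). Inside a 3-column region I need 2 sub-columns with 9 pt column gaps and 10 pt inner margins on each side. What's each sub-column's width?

Inside the margins: 774 − 80 = 694 pt.
6c + 5·14 = 694 → 6c = 624 → c = 104 pt.
3-column span = 3·104 + 2·14 = 340 pt.
Inner content = 340 − 2·10 = 320 pt.
320 − 1·9 = 311; ÷2 gives d = 155.5 pt.

155.5 pt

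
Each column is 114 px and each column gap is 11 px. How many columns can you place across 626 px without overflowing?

k columns need k·114 + (k−1)·11 = k·125 − 11.
k·125 − 11 ≤ 626 → k ≤ 637 / 125 ≈ 5.10, so k = 5.

5 columns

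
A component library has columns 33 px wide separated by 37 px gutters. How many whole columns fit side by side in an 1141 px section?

Each extra column adds 33 + 37 = 70 px.
(1141 + 37) / 70 = 16.83, so 16 columns fit.

16 columns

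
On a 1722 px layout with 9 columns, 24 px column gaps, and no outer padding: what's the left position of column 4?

582 px

1722 − 8·24 = 1530; ÷9 gives c = 170 px.
Each column+gutter stride is 194 px; with no margin, 3 of them is 582 px.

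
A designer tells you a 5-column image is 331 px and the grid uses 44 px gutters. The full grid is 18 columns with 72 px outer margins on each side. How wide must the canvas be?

1450 px

Subtracting 4 gutters of 44 leaves 155 for 5 columns, so c = 31 px.
Total width: 2·72 + 18·31 + 17·44 = 1450 px.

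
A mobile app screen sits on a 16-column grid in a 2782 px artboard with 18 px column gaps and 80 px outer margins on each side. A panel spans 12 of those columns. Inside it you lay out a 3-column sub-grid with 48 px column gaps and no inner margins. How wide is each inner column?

622 px

Inside the margins: 2782 − 160 = 2622 px.
16c + 15·18 = 2622 → 16c = 2352 → c = 147 px.
Span of 12: 12·147 + 11·18 = 1764 + 198 = 1962 px.
3 columns + 2 column gaps: 3d + 2·48 = 1962.
3d = 1962 − 96 = 1866, so d = 622 px.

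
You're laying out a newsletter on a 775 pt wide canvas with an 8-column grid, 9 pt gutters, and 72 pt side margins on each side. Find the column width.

71 pt

Subtract both margins: 775 − 2·72 = 631 pt.
Subtracting 7 gutters of 9 leaves 568 for 8 columns, so c = 71 pt.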